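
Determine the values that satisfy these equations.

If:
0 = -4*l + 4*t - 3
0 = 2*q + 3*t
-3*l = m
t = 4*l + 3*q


Then:
l = -11/4
m = 33/4
q = 3
t = -2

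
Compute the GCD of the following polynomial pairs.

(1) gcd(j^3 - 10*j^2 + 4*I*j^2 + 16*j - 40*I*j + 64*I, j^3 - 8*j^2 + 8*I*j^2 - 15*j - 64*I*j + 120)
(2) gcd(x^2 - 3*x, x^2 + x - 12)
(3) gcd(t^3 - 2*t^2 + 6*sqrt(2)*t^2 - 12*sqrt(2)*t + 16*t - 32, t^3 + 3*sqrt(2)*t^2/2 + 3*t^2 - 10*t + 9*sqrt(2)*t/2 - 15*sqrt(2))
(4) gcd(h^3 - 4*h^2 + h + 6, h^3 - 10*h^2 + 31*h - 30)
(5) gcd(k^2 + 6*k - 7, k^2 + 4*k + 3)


(1) = j - 8
(2) = gcd(x*(x - 3), (x - 3)*(x + 4)) = x - 3
(3) = t - 2
(4) = h^2 - 5*h + 6
(5) = gcd((k - 1)*(k + 7), (k + 1)*(k + 3)) = 1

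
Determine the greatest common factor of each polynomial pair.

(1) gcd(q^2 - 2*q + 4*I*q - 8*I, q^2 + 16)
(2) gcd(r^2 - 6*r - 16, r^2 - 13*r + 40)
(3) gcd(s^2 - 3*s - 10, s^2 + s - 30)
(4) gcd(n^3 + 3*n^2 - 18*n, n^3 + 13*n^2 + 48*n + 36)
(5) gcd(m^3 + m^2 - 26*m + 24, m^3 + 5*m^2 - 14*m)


(1) = gcd((q - 2)*(q + 4*I), (q - 4*I)*(q + 4*I)) = q + 4*I
(2) = r - 8
(3) = gcd((s - 5)*(s + 2), (s - 5)*(s + 6)) = s - 5
(4) = n + 6
(5) = 1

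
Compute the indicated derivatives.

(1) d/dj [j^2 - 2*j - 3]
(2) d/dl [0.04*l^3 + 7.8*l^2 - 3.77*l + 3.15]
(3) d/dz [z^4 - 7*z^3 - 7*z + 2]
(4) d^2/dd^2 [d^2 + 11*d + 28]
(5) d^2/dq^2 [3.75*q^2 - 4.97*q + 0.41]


(1) = 2*j - 2
(2) = 0.12*l^2 + 15.6*l - 3.77
(3) = 4*z^3 - 21*z^2 - 7
(4) = 2
(5) = 7.50000000000000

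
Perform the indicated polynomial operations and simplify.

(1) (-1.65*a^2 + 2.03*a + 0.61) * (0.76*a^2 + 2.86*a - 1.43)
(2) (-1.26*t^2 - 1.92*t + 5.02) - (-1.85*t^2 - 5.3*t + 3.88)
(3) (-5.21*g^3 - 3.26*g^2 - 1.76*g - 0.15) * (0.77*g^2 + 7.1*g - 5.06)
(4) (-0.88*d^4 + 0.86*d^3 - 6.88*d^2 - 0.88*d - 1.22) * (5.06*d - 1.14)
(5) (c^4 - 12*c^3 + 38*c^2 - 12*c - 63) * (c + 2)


(1) = -1.254*a^4 - 3.1762*a^3 + 8.6289*a^2 - 1.1583*a - 0.8723
(2) = 0.59*t^2 + 3.38*t + 1.14
(3) = -4.0117*g^5 - 39.5012*g^4 + 1.8614*g^3 + 3.8841*g^2 + 7.8406*g + 0.759
(4) = -4.4528*d^5 + 5.3548*d^4 - 35.7932*d^3 + 3.3904*d^2 - 5.17*d + 1.3908
(5) = c^5 - 10*c^4 + 14*c^3 + 64*c^2 - 87*c - 126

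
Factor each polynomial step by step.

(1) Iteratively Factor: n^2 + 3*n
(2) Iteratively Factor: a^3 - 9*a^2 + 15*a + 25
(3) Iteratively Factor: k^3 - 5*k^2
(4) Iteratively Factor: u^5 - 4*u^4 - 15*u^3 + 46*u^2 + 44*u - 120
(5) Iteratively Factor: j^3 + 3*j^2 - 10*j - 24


(1) = (n + 3)*(n)
(2) = (a - 5)*(a^2 - 4*a - 5) = (a - 5)*(a + 1)*(a - 5)
(3) = (k - 5)*(k^2) = k*(k - 5)*(k)
(4) = (u - 2)*(u^4 - 2*u^3 - 19*u^2 + 8*u + 60) = (u - 2)^2*(u^3 - 19*u - 30) = (u - 5)*(u - 2)^2*(u^2 + 5*u + 6) = (u - 5)*(u - 2)^2*(u + 2)*(u + 3)
(5) = (j + 2)*(j^2 + j - 12) = (j + 2)*(j + 4)*(j - 3)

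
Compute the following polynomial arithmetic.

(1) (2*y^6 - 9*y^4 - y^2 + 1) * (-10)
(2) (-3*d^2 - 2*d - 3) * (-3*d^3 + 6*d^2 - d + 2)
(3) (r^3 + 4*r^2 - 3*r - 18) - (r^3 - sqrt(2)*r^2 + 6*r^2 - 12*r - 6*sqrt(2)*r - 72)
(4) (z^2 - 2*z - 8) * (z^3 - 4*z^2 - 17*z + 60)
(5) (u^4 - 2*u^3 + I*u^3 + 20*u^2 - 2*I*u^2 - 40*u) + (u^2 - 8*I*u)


(1) = -20*y^6 + 90*y^4 + 10*y^2 - 10
(2) = 9*d^5 - 12*d^4 - 22*d^2 - d - 6
(3) = -2*r^2 + sqrt(2)*r^2 + 6*sqrt(2)*r + 9*r + 54
(4) = z^5 - 6*z^4 - 17*z^3 + 126*z^2 + 16*z - 480
(5) = u^4 - 2*u^3 + I*u^3 + 21*u^2 - 2*I*u^2 - 40*u - 8*I*u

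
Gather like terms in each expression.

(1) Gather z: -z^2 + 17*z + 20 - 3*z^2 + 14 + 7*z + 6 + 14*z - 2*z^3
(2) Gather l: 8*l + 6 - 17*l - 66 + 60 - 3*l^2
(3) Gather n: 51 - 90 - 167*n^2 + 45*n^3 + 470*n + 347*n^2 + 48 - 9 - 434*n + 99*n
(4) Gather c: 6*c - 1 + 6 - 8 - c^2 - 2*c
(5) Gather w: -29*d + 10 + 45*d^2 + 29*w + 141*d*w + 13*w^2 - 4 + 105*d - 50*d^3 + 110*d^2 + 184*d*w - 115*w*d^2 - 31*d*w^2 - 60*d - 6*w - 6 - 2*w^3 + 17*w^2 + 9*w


(1) = -2*z^3 - 4*z^2 + 38*z + 40
(2) = -3*l^2 - 9*l
(3) = 45*n^3 + 180*n^2 + 135*n
(4) = -c^2 + 4*c - 3
(5) = -50*d^3 + 155*d^2 + 16*d - 2*w^3 + w^2*(30 - 31*d) + w*(-115*d^2 + 325*d + 32)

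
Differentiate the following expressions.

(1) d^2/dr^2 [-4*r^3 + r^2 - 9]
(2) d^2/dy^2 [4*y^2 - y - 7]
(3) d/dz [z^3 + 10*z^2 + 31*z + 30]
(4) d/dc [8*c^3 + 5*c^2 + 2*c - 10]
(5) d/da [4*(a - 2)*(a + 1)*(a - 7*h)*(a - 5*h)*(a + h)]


(1) = 2 - 24*r
(2) = 8
(3) = 3*z^2 + 20*z + 31
(4) = 24*c^2 + 10*c + 2
(5) = 20*a^4 - 176*a^3*h - 16*a^3 + 276*a^2*h^2 + 132*a^2*h - 24*a^2 + 280*a*h^3 - 184*a*h^2 + 176*a*h - 140*h^3 - 184*h^2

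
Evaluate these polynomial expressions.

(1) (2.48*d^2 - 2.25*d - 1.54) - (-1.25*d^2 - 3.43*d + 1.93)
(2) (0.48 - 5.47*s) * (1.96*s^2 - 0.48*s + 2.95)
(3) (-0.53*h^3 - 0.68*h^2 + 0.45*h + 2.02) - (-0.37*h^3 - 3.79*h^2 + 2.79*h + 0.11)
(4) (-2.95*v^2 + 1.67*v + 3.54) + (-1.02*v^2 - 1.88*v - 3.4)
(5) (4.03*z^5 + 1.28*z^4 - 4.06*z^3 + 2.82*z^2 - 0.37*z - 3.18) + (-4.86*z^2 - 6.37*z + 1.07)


(1) = 3.73*d^2 + 1.18*d - 3.47
(2) = -10.7212*s^3 + 3.5664*s^2 - 16.3669*s + 1.416
(3) = -0.16*h^3 + 3.11*h^2 - 2.34*h + 1.91
(4) = -3.97*v^2 - 0.21*v + 0.14
(5) = 4.03*z^5 + 1.28*z^4 - 4.06*z^3 - 2.04*z^2 - 6.74*z - 2.11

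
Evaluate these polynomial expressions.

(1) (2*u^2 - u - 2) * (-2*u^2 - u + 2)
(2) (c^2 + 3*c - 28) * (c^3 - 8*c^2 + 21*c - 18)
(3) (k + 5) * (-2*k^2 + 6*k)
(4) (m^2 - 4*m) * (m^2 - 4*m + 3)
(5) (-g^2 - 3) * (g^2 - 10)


(1) = -4*u^4 + 9*u^2 - 4
(2) = c^5 - 5*c^4 - 31*c^3 + 269*c^2 - 642*c + 504
(3) = -2*k^3 - 4*k^2 + 30*k
(4) = m^4 - 8*m^3 + 19*m^2 - 12*m
(5) = -g^4 + 7*g^2 + 30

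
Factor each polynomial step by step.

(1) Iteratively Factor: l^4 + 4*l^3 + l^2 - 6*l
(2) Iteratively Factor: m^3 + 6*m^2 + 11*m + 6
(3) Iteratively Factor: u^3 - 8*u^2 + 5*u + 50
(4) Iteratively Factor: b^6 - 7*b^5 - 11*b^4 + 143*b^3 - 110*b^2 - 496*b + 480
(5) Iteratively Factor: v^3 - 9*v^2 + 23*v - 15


(1) = (l - 1)*(l^3 + 5*l^2 + 6*l) = (l - 1)*(l + 2)*(l^2 + 3*l) = l*(l - 1)*(l + 2)*(l + 3)
(2) = (m + 3)*(m^2 + 3*m + 2) = (m + 1)*(m + 3)*(m + 2)
(3) = (u + 2)*(u^2 - 10*u + 25) = (u - 5)*(u + 2)*(u - 5)
(4) = (b + 2)*(b^5 - 9*b^4 + 7*b^3 + 129*b^2 - 368*b + 240) = (b - 3)*(b + 2)*(b^4 - 6*b^3 - 11*b^2 + 96*b - 80) = (b - 3)*(b - 1)*(b + 2)*(b^3 - 5*b^2 - 16*b + 80) = (b - 3)*(b - 1)*(b + 2)*(b + 4)*(b^2 - 9*b + 20) = (b - 5)*(b - 3)*(b - 1)*(b + 2)*(b + 4)*(b - 4)
(5) = (v - 5)*(v^2 - 4*v + 3) = (v - 5)*(v - 1)*(v - 3)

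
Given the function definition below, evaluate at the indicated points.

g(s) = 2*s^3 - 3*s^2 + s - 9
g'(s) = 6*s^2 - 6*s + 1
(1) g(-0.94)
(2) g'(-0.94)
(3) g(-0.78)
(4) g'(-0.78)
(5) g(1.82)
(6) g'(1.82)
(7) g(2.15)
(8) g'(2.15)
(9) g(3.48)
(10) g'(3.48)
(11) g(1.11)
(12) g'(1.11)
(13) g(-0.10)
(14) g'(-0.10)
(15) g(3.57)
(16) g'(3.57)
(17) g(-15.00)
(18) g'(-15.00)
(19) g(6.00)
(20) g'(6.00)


(1) = -14.25
(2) = 11.94
(3) = -12.55
(4) = 9.33
(5) = -5.06
(6) = 9.95
(7) = -0.84
(8) = 15.84
(9) = 42.44
(10) = 52.78
(11) = -8.85
(12) = 1.73
(13) = -9.13
(14) = 1.66
(15) = 47.33
(16) = 56.05
(17) = -7449.00
(18) = 1441.00
(19) = 321.00
(20) = 181.00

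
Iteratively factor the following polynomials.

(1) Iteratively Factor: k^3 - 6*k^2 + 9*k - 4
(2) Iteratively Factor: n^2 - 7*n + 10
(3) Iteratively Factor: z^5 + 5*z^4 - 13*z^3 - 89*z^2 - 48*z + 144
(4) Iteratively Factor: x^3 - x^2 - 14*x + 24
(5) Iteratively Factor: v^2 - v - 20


(1) = (k - 1)*(k^2 - 5*k + 4) = (k - 1)^2*(k - 4)
(2) = (n - 5)*(n - 2)
(3) = (z + 4)*(z^4 + z^3 - 17*z^2 - 21*z + 36) = (z - 1)*(z + 4)*(z^3 + 2*z^2 - 15*z - 36) = (z - 1)*(z + 3)*(z + 4)*(z^2 - z - 12) = (z - 1)*(z + 3)^2*(z + 4)*(z - 4)
(4) = (x + 4)*(x^2 - 5*x + 6) = (x - 3)*(x + 4)*(x - 2)
(5) = (v - 5)*(v + 4)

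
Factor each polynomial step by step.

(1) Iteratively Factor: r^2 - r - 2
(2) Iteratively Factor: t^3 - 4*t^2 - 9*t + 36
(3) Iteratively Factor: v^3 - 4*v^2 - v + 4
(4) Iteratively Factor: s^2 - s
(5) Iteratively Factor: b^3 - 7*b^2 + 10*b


(1) = (r + 1)*(r - 2)
(2) = (t - 3)*(t^2 - t - 12) = (t - 4)*(t - 3)*(t + 3)
(3) = (v - 4)*(v^2 - 1) = (v - 4)*(v + 1)*(v - 1)
(4) = (s)*(s - 1)
(5) = (b)*(b^2 - 7*b + 10) = b*(b - 5)*(b - 2)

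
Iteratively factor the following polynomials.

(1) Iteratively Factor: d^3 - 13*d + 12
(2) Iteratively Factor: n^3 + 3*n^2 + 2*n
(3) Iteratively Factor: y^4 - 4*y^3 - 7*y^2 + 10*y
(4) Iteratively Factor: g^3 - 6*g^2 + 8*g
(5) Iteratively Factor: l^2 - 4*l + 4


(1) = (d - 3)*(d^2 + 3*d - 4) = (d - 3)*(d - 1)*(d + 4)
(2) = (n)*(n^2 + 3*n + 2) = n*(n + 1)*(n + 2)
(3) = (y - 1)*(y^3 - 3*y^2 - 10*y) = (y - 1)*(y + 2)*(y^2 - 5*y) = y*(y - 1)*(y + 2)*(y - 5)
(4) = (g)*(g^2 - 6*g + 8) = g*(g - 4)*(g - 2)
(5) = (l - 2)*(l - 2)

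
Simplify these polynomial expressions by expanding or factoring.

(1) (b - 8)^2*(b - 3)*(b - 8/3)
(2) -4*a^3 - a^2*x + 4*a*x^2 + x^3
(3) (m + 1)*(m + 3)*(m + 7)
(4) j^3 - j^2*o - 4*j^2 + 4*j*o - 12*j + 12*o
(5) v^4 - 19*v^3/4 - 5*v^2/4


(1) = b^4 - 65*b^3/3 + 488*b^2/3 - 1472*b/3 + 512
(2) = (-a + x)*(a + x)*(4*a + x)
(3) = m^3 + 11*m^2 + 31*m + 21
(4) = (j - 6)*(j + 2)*(j - o)
(5) = v^2*(v - 5)*(v + 1/4)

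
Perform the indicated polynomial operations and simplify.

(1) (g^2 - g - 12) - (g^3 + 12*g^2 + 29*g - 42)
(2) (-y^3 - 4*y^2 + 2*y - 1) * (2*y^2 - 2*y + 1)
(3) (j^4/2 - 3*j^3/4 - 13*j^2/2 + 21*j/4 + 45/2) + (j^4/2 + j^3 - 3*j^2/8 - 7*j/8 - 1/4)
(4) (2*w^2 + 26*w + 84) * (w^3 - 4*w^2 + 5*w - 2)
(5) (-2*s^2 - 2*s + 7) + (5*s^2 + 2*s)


(1) = -g^3 - 11*g^2 - 30*g + 30
(2) = -2*y^5 - 6*y^4 + 11*y^3 - 10*y^2 + 4*y - 1
(3) = j^4 + j^3/4 - 55*j^2/8 + 35*j/8 + 89/4
(4) = 2*w^5 + 18*w^4 - 10*w^3 - 210*w^2 + 368*w - 168
(5) = 3*s^2 + 7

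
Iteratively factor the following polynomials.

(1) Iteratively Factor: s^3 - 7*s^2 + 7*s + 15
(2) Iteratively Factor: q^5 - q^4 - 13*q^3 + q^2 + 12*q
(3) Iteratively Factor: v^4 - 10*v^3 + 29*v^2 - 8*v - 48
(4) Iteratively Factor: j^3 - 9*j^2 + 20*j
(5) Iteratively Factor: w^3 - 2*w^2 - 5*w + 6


(1) = (s - 3)*(s^2 - 4*s - 5) = (s - 5)*(s - 3)*(s + 1)
(2) = (q)*(q^4 - q^3 - 13*q^2 + q + 12) = q*(q + 3)*(q^3 - 4*q^2 - q + 4) = q*(q + 1)*(q + 3)*(q^2 - 5*q + 4) = q*(q - 1)*(q + 1)*(q + 3)*(q - 4)
(3) = (v - 4)*(v^3 - 6*v^2 + 5*v + 12) = (v - 4)*(v - 3)*(v^2 - 3*v - 4) = (v - 4)^2*(v - 3)*(v + 1)
(4) = (j)*(j^2 - 9*j + 20) = j*(j - 5)*(j - 4)
(5) = (w - 3)*(w^2 + w - 2) = (w - 3)*(w - 1)*(w + 2)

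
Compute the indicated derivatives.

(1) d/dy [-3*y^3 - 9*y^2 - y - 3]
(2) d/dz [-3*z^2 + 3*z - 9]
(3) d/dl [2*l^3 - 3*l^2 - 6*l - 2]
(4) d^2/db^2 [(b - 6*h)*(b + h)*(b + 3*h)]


(1) = -9*y^2 - 18*y - 1
(2) = 3 - 6*z
(3) = 6*l^2 - 6*l - 6
(4) = 6*b - 4*h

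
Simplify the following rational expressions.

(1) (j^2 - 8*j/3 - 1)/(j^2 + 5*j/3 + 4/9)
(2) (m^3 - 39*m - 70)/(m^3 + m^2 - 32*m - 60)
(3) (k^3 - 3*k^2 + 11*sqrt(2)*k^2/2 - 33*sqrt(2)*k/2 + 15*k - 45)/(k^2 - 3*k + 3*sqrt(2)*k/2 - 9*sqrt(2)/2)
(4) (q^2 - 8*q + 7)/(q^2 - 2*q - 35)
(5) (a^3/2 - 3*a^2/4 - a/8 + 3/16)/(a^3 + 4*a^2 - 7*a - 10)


(1) = (3*j - 9)/(3*j + 4)
(2) = (m - 7)/(m - 6)
(3) = (4*k^2 + 22*sqrt(2)*k + 60)/(4*k + 6*sqrt(2))
(4) = (q - 1)/(q + 5)
(5) = (8*a^3 - 12*a^2 - 2*a + 3)/(16*a^3 + 64*a^2 - 112*a - 160)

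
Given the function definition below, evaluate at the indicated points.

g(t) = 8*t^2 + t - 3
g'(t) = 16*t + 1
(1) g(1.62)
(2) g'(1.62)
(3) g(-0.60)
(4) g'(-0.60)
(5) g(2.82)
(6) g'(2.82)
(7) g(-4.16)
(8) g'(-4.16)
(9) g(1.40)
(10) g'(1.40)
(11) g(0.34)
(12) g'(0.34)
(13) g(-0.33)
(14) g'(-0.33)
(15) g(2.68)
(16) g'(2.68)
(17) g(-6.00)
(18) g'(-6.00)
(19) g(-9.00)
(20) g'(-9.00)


(1) = 19.62
(2) = 26.92
(3) = -0.72
(4) = -8.60
(5) = 63.44
(6) = 46.12
(7) = 131.28
(8) = -65.56
(9) = 14.08
(10) = 23.40
(11) = -1.74
(12) = 6.44
(13) = -2.46
(14) = -4.28
(15) = 57.14
(16) = 43.88
(17) = 279.00
(18) = -95.00
(19) = 636.00
(20) = -143.00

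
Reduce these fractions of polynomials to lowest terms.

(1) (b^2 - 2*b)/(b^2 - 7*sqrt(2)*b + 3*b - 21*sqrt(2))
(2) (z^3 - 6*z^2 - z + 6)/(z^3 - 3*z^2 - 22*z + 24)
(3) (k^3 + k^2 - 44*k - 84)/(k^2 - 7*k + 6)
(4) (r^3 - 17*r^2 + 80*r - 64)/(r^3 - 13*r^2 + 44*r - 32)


(1) = (b^2 - 2*b)/(b^2 + b*(3 - 7*sqrt(2)) - 21*sqrt(2))
(2) = (z + 1)/(z + 4)
(3) = (k^3 + k^2 - 44*k - 84)/(k^2 - 7*k + 6)
(4) = (r - 8)/(r - 4)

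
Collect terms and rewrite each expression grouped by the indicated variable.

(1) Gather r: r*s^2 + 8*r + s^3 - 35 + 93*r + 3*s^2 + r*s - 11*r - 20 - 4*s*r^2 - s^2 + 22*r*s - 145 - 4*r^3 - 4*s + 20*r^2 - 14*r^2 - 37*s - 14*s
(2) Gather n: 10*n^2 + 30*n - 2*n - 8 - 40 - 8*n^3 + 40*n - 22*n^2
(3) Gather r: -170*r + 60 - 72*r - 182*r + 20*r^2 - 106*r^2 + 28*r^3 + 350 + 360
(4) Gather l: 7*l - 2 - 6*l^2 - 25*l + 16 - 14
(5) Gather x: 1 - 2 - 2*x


(1) = -4*r^3 + r^2*(6 - 4*s) + r*(s^2 + 23*s + 90) + s^3 + 2*s^2 - 55*s - 200
(2) = -8*n^3 - 12*n^2 + 68*n - 48
(3) = 28*r^3 - 86*r^2 - 424*r + 770
(4) = -6*l^2 - 18*l
(5) = -2*x - 1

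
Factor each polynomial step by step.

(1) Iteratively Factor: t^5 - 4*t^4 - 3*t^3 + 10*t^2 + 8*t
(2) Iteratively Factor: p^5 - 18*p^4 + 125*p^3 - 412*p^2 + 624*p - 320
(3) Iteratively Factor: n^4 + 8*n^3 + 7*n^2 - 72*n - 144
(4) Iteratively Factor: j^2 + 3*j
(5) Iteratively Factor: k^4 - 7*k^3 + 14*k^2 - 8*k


(1) = (t + 1)*(t^4 - 5*t^3 + 2*t^2 + 8*t) = (t - 4)*(t + 1)*(t^3 - t^2 - 2*t) = t*(t - 4)*(t + 1)*(t^2 - t - 2) = t*(t - 4)*(t - 2)*(t + 1)*(t + 1)
(2) = (p - 5)*(p^4 - 13*p^3 + 60*p^2 - 112*p + 64) = (p - 5)*(p - 1)*(p^3 - 12*p^2 + 48*p - 64) = (p - 5)*(p - 4)*(p - 1)*(p^2 - 8*p + 16) = (p - 5)*(p - 4)^2*(p - 1)*(p - 4)
(3) = (n + 4)*(n^3 + 4*n^2 - 9*n - 36) = (n + 3)*(n + 4)*(n^2 + n - 12) = (n - 3)*(n + 3)*(n + 4)*(n + 4)
(4) = (j)*(j + 3)
(5) = (k - 2)*(k^3 - 5*k^2 + 4*k) = (k - 4)*(k - 2)*(k^2 - k) = k*(k - 4)*(k - 2)*(k - 1)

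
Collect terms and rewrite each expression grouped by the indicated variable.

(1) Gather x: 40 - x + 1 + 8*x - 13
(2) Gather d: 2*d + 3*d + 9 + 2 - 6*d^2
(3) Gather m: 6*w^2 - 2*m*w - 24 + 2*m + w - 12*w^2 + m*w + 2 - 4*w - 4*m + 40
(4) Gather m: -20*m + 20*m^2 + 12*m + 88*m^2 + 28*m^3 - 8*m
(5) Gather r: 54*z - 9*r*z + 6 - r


(1) = 7*x + 28
(2) = -6*d^2 + 5*d + 11
(3) = m*(-w - 2) - 6*w^2 - 3*w + 18
(4) = 28*m^3 + 108*m^2 - 16*m
(5) = r*(-9*z - 1) + 54*z + 6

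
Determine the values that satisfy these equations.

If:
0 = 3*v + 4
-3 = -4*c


Then:
c = 3/4
v = -4/3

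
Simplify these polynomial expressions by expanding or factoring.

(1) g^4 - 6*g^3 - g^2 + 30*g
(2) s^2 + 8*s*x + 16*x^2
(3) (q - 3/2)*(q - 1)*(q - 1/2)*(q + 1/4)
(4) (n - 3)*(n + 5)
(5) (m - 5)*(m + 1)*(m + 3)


(1) = g*(g - 5)*(g - 3)*(g + 2)
(2) = (s + 4*x)^2
(3) = q^4 - 11*q^3/4 + 2*q^2 - q/16 - 3/16
(4) = n^2 + 2*n - 15
(5) = m^3 - m^2 - 17*m - 15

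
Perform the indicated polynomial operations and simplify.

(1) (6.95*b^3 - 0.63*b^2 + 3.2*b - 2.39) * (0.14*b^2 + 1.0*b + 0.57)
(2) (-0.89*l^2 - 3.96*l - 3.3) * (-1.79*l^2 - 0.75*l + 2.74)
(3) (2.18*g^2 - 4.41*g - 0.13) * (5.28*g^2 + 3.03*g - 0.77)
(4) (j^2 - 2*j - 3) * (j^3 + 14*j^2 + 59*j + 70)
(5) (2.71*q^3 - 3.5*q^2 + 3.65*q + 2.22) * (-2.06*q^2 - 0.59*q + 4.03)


(1) = 0.973*b^5 + 6.8618*b^4 + 3.7795*b^3 + 2.5063*b^2 - 0.566*b - 1.3623
(2) = 1.5931*l^4 + 7.7559*l^3 + 6.4384*l^2 - 8.3754*l - 9.042
(3) = 11.5104*g^4 - 16.6794*g^3 - 15.7273*g^2 + 3.0018*g + 0.1001
(4) = j^5 + 12*j^4 + 28*j^3 - 90*j^2 - 317*j - 210
(5) = -5.5826*q^5 + 5.6111*q^4 + 5.4673*q^3 - 20.8317*q^2 + 13.3997*q + 8.9466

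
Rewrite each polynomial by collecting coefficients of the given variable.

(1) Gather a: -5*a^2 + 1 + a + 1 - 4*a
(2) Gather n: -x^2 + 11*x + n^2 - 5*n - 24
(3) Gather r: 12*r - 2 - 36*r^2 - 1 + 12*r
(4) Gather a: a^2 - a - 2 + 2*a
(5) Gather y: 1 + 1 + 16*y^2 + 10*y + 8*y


(1) = -5*a^2 - 3*a + 2
(2) = n^2 - 5*n - x^2 + 11*x - 24
(3) = -36*r^2 + 24*r - 3
(4) = a^2 + a - 2
(5) = 16*y^2 + 18*y + 2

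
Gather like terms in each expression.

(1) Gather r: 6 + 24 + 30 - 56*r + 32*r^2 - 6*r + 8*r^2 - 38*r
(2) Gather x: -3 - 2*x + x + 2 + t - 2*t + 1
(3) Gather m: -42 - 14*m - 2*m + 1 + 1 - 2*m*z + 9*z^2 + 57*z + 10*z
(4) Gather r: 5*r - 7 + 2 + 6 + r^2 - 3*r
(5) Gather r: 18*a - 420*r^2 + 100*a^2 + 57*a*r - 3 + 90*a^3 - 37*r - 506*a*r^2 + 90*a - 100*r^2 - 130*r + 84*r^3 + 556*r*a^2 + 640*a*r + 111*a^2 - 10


(1) = 40*r^2 - 100*r + 60
(2) = -t - x
(3) = m*(-2*z - 16) + 9*z^2 + 67*z - 40
(4) = r^2 + 2*r + 1
(5) = 90*a^3 + 211*a^2 + 108*a + 84*r^3 + r^2*(-506*a - 520) + r*(556*a^2 + 697*a - 167) - 13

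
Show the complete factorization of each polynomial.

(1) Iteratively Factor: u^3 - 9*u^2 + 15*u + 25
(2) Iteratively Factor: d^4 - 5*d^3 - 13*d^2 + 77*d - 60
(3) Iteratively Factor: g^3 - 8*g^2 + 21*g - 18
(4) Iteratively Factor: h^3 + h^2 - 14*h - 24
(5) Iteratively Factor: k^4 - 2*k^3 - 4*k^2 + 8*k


(1) = (u - 5)*(u^2 - 4*u - 5) = (u - 5)*(u + 1)*(u - 5)
(2) = (d - 1)*(d^3 - 4*d^2 - 17*d + 60) = (d - 5)*(d - 1)*(d^2 + d - 12) = (d - 5)*(d - 3)*(d - 1)*(d + 4)
(3) = (g - 2)*(g^2 - 6*g + 9) = (g - 3)*(g - 2)*(g - 3)
(4) = (h - 4)*(h^2 + 5*h + 6) = (h - 4)*(h + 2)*(h + 3)
(5) = (k)*(k^3 - 2*k^2 - 4*k + 8) = k*(k + 2)*(k^2 - 4*k + 4) = k*(k - 2)*(k + 2)*(k - 2)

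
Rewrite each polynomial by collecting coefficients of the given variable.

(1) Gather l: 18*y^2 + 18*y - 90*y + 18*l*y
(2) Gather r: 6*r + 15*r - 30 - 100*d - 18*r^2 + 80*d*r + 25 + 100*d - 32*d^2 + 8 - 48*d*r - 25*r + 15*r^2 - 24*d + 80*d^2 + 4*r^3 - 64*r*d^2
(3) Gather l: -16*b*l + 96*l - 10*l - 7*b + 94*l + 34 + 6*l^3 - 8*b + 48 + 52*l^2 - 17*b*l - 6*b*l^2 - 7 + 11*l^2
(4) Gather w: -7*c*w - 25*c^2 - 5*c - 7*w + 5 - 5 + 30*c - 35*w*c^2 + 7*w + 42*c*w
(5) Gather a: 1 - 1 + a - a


(1) = 18*l*y + 18*y^2 - 72*y
(2) = 48*d^2 - 24*d + 4*r^3 - 3*r^2 + r*(-64*d^2 + 32*d - 4) + 3
(3) = -15*b + 6*l^3 + l^2*(63 - 6*b) + l*(180 - 33*b) + 75
(4) = -25*c^2 + 25*c + w*(-35*c^2 + 35*c)
(5) = 0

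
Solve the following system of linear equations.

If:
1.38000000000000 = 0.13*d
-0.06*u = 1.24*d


Then:
d = 10.62
u = -219.38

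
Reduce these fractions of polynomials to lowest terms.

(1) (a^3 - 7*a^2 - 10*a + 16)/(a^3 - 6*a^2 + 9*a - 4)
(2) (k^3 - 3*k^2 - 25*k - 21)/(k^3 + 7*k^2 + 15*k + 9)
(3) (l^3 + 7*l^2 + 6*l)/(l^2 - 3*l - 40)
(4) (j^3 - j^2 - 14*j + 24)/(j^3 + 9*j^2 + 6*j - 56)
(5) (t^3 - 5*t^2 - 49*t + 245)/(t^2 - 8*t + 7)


(1) = (a^2 - 6*a - 16)/(a^2 - 5*a + 4)
(2) = (k - 7)/(k + 3)
(3) = (l^3 + 7*l^2 + 6*l)/(l^2 - 3*l - 40)
(4) = (j - 3)/(j + 7)
(5) = (t^2 + 2*t - 35)/(t - 1)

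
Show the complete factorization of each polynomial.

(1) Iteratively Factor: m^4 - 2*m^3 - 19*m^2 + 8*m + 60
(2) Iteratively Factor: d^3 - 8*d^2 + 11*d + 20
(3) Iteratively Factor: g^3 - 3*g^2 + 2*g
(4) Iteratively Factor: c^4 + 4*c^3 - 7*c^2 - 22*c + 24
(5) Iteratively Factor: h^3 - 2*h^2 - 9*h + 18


(1) = (m + 2)*(m^3 - 4*m^2 - 11*m + 30) = (m + 2)*(m + 3)*(m^2 - 7*m + 10) = (m - 5)*(m + 2)*(m + 3)*(m - 2)
(2) = (d - 5)*(d^2 - 3*d - 4) = (d - 5)*(d - 4)*(d + 1)
(3) = (g - 1)*(g^2 - 2*g) = (g - 2)*(g - 1)*(g)
(4) = (c + 3)*(c^3 + c^2 - 10*c + 8) = (c - 1)*(c + 3)*(c^2 + 2*c - 8) = (c - 2)*(c - 1)*(c + 3)*(c + 4)
(5) = (h - 2)*(h^2 - 9) = (h - 3)*(h - 2)*(h + 3)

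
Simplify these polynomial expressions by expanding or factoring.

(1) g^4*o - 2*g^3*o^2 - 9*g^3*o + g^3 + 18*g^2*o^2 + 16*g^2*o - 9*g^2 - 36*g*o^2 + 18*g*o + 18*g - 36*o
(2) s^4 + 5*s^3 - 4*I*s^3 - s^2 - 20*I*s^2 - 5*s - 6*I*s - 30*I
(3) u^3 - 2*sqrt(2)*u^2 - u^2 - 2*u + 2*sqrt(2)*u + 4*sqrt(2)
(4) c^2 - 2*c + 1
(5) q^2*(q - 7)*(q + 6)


(1) = (g - 6)*(g - 3)*(g - 2*o)*(g*o + 1)
(2) = (s + 5)*(s - 3*I)*(s - 2*I)*(s + I)
(3) = (u - 2)*(u + 1)*(u - 2*sqrt(2))
(4) = (c - 1)^2
(5) = q^4 - q^3 - 42*q^2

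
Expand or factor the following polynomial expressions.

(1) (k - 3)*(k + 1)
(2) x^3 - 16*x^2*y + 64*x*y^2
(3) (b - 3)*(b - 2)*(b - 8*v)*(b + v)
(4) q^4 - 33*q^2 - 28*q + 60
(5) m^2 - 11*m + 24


(1) = k^2 - 2*k - 3
(2) = x*(x - 8*y)^2
(3) = b^4 - 7*b^3*v - 5*b^3 - 8*b^2*v^2 + 35*b^2*v + 6*b^2 + 40*b*v^2 - 42*b*v - 48*v^2
(4) = (q - 6)*(q - 1)*(q + 2)*(q + 5)
(5) = (m - 8)*(m - 3)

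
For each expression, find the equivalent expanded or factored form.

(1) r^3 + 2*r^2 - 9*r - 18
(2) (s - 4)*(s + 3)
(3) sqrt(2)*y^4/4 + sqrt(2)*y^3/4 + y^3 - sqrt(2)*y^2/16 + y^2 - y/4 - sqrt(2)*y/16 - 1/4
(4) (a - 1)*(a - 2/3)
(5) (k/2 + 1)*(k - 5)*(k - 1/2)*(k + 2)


(1) = (r - 3)*(r + 2)*(r + 3)
(2) = s^2 - s - 12
(3) = (y/2 + sqrt(2))*(y - 1/2)*(y + 1/2)*(sqrt(2)*y/2 + sqrt(2)/2)
(4) = a^2 - 5*a/3 + 2/3
(5) = k^4/2 - 3*k^3/4 - 31*k^2/4 - 6*k + 5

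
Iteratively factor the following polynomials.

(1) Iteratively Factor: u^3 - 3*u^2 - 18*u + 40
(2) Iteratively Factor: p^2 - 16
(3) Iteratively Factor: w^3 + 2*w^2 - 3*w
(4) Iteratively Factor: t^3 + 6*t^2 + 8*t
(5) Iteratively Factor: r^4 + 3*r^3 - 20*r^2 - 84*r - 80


(1) = (u - 2)*(u^2 - u - 20) = (u - 2)*(u + 4)*(u - 5)
(2) = (p + 4)*(p - 4)
(3) = (w)*(w^2 + 2*w - 3) = w*(w - 1)*(w + 3)
(4) = (t + 2)*(t^2 + 4*t) = t*(t + 2)*(t + 4)
(5) = (r + 2)*(r^3 + r^2 - 22*r - 40) = (r + 2)*(r + 4)*(r^2 - 3*r - 10) = (r - 5)*(r + 2)*(r + 4)*(r + 2)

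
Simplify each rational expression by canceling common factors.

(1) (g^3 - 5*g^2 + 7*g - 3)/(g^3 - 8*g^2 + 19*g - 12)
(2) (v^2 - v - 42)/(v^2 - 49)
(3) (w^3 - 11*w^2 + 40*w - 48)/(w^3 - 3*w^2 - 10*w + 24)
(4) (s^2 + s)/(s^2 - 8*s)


(1) = (g - 1)/(g - 4)
(2) = (v + 6)/(v + 7)
(3) = (w^2 - 7*w + 12)/(w^2 + w - 6)
(4) = (s + 1)/(s - 8)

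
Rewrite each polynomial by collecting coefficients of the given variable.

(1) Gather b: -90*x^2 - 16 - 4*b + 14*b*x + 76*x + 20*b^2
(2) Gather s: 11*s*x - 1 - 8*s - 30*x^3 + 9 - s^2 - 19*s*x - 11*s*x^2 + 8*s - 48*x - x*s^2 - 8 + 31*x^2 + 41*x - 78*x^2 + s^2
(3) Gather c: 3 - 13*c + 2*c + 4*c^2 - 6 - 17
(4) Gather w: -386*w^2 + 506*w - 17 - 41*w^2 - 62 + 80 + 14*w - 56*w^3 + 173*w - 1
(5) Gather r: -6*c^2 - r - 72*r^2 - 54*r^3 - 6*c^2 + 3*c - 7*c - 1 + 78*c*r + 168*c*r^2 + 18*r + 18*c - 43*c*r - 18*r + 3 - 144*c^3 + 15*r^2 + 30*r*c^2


(1) = 20*b^2 + b*(14*x - 4) - 90*x^2 + 76*x - 16
(2) = -s^2*x + s*(-11*x^2 - 8*x) - 30*x^3 - 47*x^2 - 7*x
(3) = 4*c^2 - 11*c - 20
(4) = -56*w^3 - 427*w^2 + 693*w
(5) = -144*c^3 - 12*c^2 + 14*c - 54*r^3 + r^2*(168*c - 57) + r*(30*c^2 + 35*c - 1) + 2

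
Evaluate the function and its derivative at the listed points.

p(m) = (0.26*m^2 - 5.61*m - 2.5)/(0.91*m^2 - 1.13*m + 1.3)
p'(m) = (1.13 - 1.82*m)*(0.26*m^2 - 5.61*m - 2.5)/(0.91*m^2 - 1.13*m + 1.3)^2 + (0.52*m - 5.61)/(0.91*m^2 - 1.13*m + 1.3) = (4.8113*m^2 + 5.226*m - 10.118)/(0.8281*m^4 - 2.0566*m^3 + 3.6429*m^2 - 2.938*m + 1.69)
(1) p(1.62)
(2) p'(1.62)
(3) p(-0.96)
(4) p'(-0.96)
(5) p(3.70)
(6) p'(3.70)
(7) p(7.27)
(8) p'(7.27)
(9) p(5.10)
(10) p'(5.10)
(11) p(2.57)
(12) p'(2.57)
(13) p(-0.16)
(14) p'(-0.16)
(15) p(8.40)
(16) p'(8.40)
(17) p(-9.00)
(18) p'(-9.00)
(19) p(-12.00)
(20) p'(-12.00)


(1) = -5.87
(2) = 3.18
(3) = 0.97
(4) = -1.03
(5) = -2.06
(6) = 0.82
(7) = -0.72
(8) = 0.17
(9) = -1.27
(10) = 0.38
(11) = -3.45
(12) = 1.81
(13) = -1.06
(14) = -4.79
(15) = -0.56
(16) = 0.12
(17) = 0.81
(18) = 0.05
(19) = 0.70
(20) = 0.03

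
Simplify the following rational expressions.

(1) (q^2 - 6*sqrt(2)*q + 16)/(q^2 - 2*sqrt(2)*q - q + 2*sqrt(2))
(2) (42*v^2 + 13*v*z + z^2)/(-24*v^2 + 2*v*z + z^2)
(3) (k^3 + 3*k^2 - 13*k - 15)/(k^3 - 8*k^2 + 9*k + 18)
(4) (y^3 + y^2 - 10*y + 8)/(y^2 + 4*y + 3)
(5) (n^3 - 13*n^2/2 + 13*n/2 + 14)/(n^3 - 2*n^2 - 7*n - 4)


(1) = (q - 4*sqrt(2))/(q - 1)
(2) = (7*v + z)/(-4*v + z)
(3) = (k + 5)/(k - 6)
(4) = (y^3 + y^2 - 10*y + 8)/(y^2 + 4*y + 3)
(5) = (2*n - 7)/(2*n + 2)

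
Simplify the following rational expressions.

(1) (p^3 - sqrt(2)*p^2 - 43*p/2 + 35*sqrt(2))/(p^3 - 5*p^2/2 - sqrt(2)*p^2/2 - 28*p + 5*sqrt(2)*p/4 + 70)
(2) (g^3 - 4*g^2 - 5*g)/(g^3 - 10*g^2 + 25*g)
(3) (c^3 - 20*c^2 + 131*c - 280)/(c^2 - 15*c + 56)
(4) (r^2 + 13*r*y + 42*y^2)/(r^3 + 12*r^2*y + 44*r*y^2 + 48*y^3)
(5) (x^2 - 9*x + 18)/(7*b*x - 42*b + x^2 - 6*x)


(1) = (8*p^2 - 36*sqrt(2)*p + 80)/(8*p^2 + p*(-32*sqrt(2) - 20) + 80*sqrt(2))
(2) = (g + 1)/(g - 5)
(3) = c - 5
(4) = (r + 7*y)/(r^2 + 6*r*y + 8*y^2)
(5) = (x - 3)/(7*b + x)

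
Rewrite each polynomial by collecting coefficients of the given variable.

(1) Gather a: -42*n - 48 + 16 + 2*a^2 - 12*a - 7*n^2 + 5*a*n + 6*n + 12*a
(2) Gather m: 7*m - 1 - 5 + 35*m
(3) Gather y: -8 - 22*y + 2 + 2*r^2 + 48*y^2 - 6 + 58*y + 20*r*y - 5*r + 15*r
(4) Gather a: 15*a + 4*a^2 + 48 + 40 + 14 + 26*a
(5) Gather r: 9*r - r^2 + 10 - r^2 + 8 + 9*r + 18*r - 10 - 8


(1) = 2*a^2 + 5*a*n - 7*n^2 - 36*n - 32
(2) = 42*m - 6
(3) = 2*r^2 + 10*r + 48*y^2 + y*(20*r + 36) - 12
(4) = 4*a^2 + 41*a + 102
(5) = -2*r^2 + 36*r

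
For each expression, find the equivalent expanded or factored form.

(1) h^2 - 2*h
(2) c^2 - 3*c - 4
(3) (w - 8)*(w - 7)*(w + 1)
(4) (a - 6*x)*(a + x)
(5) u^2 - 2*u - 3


(1) = h*(h - 2)
(2) = (c - 4)*(c + 1)
(3) = w^3 - 14*w^2 + 41*w + 56
(4) = a^2 - 5*a*x - 6*x^2
(5) = (u - 3)*(u + 1)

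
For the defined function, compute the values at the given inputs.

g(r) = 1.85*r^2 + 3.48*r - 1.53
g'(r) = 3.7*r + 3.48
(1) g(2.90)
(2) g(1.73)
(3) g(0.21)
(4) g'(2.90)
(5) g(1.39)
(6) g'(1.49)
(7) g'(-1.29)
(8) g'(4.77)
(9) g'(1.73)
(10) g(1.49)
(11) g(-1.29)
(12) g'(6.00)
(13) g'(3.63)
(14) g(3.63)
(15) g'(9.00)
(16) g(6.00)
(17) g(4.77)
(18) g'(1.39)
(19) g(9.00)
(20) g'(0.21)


(1) = 24.12
(2) = 10.03
(3) = -0.72
(4) = 14.21
(5) = 6.88
(6) = 8.99
(7) = -1.29
(8) = 21.13
(9) = 9.88
(10) = 7.76
(11) = -2.94
(12) = 25.68
(13) = 16.91
(14) = 35.48
(15) = 36.78
(16) = 85.95
(17) = 57.16
(18) = 8.62
(19) = 179.64
(20) = 4.26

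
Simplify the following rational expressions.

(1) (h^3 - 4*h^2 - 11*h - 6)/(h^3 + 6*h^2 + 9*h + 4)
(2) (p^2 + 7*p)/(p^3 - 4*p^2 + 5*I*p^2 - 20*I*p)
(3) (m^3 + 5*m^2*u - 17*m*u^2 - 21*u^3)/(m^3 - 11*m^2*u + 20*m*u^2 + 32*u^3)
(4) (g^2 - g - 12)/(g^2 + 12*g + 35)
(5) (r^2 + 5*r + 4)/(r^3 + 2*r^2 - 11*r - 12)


(1) = (h - 6)/(h + 4)
(2) = (p + 7)/(p^2 + p*(-4 + 5*I) - 20*I)
(3) = (m^2 + 4*m*u - 21*u^2)/(m^2 - 12*m*u + 32*u^2)
(4) = (g^2 - g - 12)/(g^2 + 12*g + 35)
(5) = 1/(r - 3)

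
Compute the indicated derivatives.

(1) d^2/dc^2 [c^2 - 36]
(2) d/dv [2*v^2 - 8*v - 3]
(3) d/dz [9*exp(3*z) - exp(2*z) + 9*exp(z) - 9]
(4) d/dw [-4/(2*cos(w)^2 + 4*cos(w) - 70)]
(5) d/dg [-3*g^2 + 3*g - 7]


(1) = 2
(2) = 4*v - 8
(3) = (27*exp(2*z) - 2*exp(z) + 9)*exp(z)
(4) = -4*(cos(w) + 1)*sin(w)/(cos(w)^2 + 2*cos(w) - 35)^2
(5) = 3 - 6*g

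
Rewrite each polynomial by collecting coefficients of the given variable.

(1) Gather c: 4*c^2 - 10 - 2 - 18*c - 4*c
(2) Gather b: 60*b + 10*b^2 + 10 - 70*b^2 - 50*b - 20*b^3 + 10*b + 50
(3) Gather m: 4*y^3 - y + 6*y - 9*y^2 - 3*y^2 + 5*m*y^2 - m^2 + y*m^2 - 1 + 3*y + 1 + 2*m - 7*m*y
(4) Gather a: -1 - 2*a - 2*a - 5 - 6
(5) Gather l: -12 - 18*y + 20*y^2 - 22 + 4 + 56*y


(1) = 4*c^2 - 22*c - 12
(2) = -20*b^3 - 60*b^2 + 20*b + 60
(3) = m^2*(y - 1) + m*(5*y^2 - 7*y + 2) + 4*y^3 - 12*y^2 + 8*y
(4) = -4*a - 12
(5) = 20*y^2 + 38*y - 30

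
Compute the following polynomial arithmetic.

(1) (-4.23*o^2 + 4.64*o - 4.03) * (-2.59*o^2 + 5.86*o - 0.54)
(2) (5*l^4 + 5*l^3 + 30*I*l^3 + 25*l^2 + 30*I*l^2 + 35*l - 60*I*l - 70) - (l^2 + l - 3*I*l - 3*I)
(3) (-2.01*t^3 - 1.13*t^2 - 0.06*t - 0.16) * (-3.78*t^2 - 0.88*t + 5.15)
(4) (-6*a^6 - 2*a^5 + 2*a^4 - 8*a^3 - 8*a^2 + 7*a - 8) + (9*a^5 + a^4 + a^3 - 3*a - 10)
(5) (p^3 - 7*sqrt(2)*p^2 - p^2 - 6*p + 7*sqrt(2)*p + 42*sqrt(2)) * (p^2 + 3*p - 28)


(1) = 10.9557*o^4 - 36.8054*o^3 + 39.9123*o^2 - 26.1214*o + 2.1762
(2) = 5*l^4 + 5*l^3 + 30*I*l^3 + 24*l^2 + 30*I*l^2 + 34*l - 57*I*l - 70 + 3*I
(3) = 7.5978*t^5 + 6.0402*t^4 - 9.1303*t^3 - 5.1619*t^2 - 0.1682*t - 0.824
(4) = -6*a^6 + 7*a^5 + 3*a^4 - 7*a^3 - 8*a^2 + 4*a - 18
(5) = p^5 - 7*sqrt(2)*p^4 + 2*p^4 - 37*p^3 - 14*sqrt(2)*p^3 + 10*p^2 + 259*sqrt(2)*p^2 - 70*sqrt(2)*p + 168*p - 1176*sqrt(2)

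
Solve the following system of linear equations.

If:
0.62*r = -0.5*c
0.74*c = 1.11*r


Then:
c = 0.00
r = 0.00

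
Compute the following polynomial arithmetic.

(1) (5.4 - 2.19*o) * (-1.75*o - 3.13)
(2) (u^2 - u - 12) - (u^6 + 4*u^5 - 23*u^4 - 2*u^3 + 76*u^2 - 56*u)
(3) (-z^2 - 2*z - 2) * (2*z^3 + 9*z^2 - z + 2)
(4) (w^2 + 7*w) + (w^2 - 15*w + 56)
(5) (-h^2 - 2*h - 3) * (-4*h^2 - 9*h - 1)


(1) = 3.8325*o^2 - 2.5953*o - 16.902
(2) = -u^6 - 4*u^5 + 23*u^4 + 2*u^3 - 75*u^2 + 55*u - 12
(3) = -2*z^5 - 13*z^4 - 21*z^3 - 18*z^2 - 2*z - 4
(4) = 2*w^2 - 8*w + 56
(5) = 4*h^4 + 17*h^3 + 31*h^2 + 29*h + 3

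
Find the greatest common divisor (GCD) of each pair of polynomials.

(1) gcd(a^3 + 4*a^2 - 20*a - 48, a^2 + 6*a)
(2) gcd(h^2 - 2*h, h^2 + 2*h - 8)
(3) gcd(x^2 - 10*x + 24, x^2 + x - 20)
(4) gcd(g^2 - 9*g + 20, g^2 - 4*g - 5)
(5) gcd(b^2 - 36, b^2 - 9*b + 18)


(1) = a + 6
(2) = h - 2
(3) = gcd((x - 6)*(x - 4), (x - 4)*(x + 5)) = x - 4
(4) = g - 5
(5) = gcd((b - 6)*(b + 6), (b - 6)*(b - 3)) = b - 6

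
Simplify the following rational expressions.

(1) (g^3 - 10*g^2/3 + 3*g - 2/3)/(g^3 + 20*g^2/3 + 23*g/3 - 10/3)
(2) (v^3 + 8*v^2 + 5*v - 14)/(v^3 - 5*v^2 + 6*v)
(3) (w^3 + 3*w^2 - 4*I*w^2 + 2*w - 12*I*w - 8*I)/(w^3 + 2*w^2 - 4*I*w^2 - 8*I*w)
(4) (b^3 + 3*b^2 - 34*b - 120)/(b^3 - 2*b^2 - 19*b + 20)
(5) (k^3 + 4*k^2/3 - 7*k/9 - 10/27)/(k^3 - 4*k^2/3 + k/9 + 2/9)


(1) = (g^2 - 3*g + 2)/(g^2 + 7*g + 10)
(2) = (v^3 + 8*v^2 + 5*v - 14)/(v^3 - 5*v^2 + 6*v)
(3) = (w + 1)/w
(4) = (b^2 - b - 30)/(b^2 - 6*b + 5)
(5) = (3*k + 5)/(3*k - 3)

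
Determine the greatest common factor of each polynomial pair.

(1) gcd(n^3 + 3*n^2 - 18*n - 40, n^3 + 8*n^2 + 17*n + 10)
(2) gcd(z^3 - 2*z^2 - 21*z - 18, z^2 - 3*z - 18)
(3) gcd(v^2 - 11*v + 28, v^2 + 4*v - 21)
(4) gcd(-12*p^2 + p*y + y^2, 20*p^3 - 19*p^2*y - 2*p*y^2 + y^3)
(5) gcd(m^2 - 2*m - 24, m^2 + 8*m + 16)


(1) = gcd((n - 4)*(n + 2)*(n + 5), (n + 1)*(n + 2)*(n + 5)) = n^2 + 7*n + 10
(2) = gcd((z - 6)*(z + 1)*(z + 3), (z - 6)*(z + 3)) = z^2 - 3*z - 18
(3) = gcd((v - 7)*(v - 4), (v - 3)*(v + 7)) = 1
(4) = 4*p + y
(5) = m + 4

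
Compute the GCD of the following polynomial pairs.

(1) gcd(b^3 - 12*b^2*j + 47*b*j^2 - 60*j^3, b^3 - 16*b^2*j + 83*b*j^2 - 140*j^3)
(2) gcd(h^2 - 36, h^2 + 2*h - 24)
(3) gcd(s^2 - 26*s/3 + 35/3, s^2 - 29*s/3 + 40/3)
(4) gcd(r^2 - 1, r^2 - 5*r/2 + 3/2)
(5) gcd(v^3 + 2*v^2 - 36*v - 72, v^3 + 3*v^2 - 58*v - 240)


(1) = b^2 - 9*b*j + 20*j^2
(2) = h + 6
(3) = gcd((s - 7)*(s - 5/3), (s - 8)*(s - 5/3)) = s - 5/3
(4) = gcd((r - 1)*(r + 1), (r - 3/2)*(r - 1)) = r - 1
(5) = gcd((v - 6)*(v + 2)*(v + 6), (v - 8)*(v + 5)*(v + 6)) = v + 6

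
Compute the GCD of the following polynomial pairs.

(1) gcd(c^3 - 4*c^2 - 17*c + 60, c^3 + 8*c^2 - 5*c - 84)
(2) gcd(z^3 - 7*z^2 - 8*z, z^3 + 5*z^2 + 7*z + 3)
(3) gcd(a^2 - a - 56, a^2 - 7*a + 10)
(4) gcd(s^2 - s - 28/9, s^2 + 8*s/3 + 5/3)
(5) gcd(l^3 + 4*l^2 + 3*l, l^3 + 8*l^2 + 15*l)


(1) = gcd((c - 5)*(c - 3)*(c + 4), (c - 3)*(c + 4)*(c + 7)) = c^2 + c - 12
(2) = gcd(z*(z - 8)*(z + 1), (z + 1)^2*(z + 3)) = z + 1
(3) = gcd((a - 8)*(a + 7), (a - 5)*(a - 2)) = 1
(4) = 1
(5) = l^2 + 3*l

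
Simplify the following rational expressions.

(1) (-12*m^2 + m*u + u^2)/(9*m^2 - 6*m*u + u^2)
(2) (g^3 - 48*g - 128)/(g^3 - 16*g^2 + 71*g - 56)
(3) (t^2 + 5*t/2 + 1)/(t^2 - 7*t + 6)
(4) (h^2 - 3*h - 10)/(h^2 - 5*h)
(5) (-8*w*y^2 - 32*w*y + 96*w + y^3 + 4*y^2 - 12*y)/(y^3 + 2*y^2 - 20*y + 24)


(1) = (4*m + u)/(-3*m + u)
(2) = (g^2 + 8*g + 16)/(g^2 - 8*g + 7)
(3) = (2*t^2 + 5*t + 2)/(2*t^2 - 14*t + 12)
(4) = (h + 2)/h
(5) = (-8*w + y)/(y - 2)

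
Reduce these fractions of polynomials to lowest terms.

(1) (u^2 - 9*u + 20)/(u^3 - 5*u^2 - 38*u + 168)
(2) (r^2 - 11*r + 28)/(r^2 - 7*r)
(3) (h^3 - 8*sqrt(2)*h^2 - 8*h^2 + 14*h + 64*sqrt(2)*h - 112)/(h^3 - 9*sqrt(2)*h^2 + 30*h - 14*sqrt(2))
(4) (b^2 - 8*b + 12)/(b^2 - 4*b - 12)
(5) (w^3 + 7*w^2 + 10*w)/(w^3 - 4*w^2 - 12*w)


(1) = (u - 5)/(u^2 - u - 42)
(2) = (r - 4)/r
(3) = (h - 8)/(h - sqrt(2))
(4) = (b - 2)/(b + 2)
(5) = (w + 5)/(w - 6)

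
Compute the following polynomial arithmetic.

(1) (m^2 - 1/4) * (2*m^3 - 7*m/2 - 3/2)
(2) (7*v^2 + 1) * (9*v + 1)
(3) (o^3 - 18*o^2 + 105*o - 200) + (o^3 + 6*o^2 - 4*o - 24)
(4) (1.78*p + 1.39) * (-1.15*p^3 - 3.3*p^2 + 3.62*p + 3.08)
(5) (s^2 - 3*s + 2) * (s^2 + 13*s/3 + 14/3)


(1) = 2*m^5 - 4*m^3 - 3*m^2/2 + 7*m/8 + 3/8
(2) = 63*v^3 + 7*v^2 + 9*v + 1
(3) = 2*o^3 - 12*o^2 + 101*o - 224
(4) = -2.047*p^4 - 7.4725*p^3 + 1.8566*p^2 + 10.5142*p + 4.2812
(5) = s^4 + 4*s^3/3 - 19*s^2/3 - 16*s/3 + 28/3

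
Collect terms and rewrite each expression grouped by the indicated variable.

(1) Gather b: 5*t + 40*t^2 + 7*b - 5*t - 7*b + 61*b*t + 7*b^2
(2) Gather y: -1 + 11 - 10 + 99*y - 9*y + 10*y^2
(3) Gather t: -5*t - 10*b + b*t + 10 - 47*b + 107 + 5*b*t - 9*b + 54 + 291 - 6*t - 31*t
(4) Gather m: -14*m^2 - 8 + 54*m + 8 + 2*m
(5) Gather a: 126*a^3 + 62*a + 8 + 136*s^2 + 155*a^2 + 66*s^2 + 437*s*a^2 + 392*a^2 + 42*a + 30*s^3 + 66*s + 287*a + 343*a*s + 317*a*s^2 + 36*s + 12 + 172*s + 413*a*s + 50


(1) = 7*b^2 + 61*b*t + 40*t^2
(2) = 10*y^2 + 90*y
(3) = -66*b + t*(6*b - 42) + 462
(4) = -14*m^2 + 56*m
(5) = 126*a^3 + a^2*(437*s + 547) + a*(317*s^2 + 756*s + 391) + 30*s^3 + 202*s^2 + 274*s + 70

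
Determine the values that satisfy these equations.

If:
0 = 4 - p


Then:
p = 4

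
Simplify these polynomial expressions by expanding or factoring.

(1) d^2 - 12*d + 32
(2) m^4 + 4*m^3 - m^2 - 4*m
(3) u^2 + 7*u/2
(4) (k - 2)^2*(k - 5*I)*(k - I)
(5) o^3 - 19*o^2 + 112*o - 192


(1) = (d - 8)*(d - 4)
(2) = m*(m - 1)*(m + 1)*(m + 4)
(3) = u*(u + 7/2)
(4) = k^4 - 4*k^3 - 6*I*k^3 - k^2 + 24*I*k^2 + 20*k - 24*I*k - 20
(5) = (o - 8)^2*(o - 3)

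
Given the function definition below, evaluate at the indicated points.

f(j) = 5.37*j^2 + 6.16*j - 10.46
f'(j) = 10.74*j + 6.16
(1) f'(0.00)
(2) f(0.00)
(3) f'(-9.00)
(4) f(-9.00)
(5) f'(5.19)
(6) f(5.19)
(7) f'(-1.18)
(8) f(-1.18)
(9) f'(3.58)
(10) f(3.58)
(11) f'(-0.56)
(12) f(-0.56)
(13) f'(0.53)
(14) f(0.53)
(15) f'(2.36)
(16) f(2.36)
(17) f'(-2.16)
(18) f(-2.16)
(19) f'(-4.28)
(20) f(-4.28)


(1) = 6.16
(2) = -10.46
(3) = -90.50
(4) = 369.07
(5) = 61.90
(6) = 166.16
(7) = -6.51
(8) = -10.25
(9) = 44.61
(10) = 80.42
(11) = 0.15
(12) = -12.23
(13) = 11.85
(14) = -5.69
(15) = 31.51
(16) = 33.99
(17) = -17.04
(18) = 1.29
(19) = -39.81
(20) = 61.55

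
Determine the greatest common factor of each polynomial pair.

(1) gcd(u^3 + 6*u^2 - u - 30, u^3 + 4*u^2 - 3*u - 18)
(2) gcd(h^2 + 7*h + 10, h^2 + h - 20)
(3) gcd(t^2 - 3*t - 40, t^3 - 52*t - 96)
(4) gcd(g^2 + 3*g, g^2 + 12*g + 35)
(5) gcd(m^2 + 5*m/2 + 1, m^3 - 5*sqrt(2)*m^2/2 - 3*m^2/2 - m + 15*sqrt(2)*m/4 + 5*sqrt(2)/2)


(1) = gcd((u - 2)*(u + 3)*(u + 5), (u - 2)*(u + 3)^2) = u^2 + u - 6
(2) = gcd((h + 2)*(h + 5), (h - 4)*(h + 5)) = h + 5
(3) = t - 8
(4) = 1
(5) = gcd((m + 1/2)*(m + 2), (m - 2)*(m + 1/2)*(m - 5*sqrt(2)/2)) = m + 1/2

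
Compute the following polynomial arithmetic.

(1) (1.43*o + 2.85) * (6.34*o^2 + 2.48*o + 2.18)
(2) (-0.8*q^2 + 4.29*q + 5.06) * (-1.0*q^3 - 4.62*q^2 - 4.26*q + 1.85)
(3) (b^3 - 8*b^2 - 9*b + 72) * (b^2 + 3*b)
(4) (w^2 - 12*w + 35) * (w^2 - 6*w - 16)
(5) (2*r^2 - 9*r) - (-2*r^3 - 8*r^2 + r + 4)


(1) = 9.0662*o^3 + 21.6154*o^2 + 10.1854*o + 6.213
(2) = 0.8*q^5 - 0.594*q^4 - 21.4718*q^3 - 43.1326*q^2 - 13.6191*q + 9.361
(3) = b^5 - 5*b^4 - 33*b^3 + 45*b^2 + 216*b
(4) = w^4 - 18*w^3 + 91*w^2 - 18*w - 560
(5) = 2*r^3 + 10*r^2 - 10*r - 4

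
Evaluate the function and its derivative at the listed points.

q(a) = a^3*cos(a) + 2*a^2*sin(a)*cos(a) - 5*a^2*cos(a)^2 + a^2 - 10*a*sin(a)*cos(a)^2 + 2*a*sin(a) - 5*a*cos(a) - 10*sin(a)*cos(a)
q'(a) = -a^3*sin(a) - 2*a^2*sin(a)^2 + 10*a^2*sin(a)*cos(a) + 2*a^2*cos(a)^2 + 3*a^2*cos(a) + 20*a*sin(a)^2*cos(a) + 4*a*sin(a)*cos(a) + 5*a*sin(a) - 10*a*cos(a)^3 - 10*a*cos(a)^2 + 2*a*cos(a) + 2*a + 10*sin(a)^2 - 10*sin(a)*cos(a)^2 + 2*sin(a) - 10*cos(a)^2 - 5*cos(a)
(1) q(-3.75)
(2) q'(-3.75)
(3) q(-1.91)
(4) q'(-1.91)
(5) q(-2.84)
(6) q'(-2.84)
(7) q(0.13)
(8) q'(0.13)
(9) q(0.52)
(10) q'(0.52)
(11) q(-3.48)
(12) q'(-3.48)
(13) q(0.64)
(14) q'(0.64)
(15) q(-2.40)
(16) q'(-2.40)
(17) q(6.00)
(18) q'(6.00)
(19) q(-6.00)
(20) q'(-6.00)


(1) = -3.75
(2) = -43.14
(3) = 1.53
(4) = 20.94
(5) = -24.66
(6) = 11.60
(7) = -2.12
(8) = -17.37
(9) = -8.39
(10) = -11.03
(11) = -14.91
(12) = -37.51
(13) = -9.36
(14) = -4.81
(15) = -13.37
(16) = 34.39
(17) = 44.11
(18) = 26.27
(19) = -279.80
(20) = 367.23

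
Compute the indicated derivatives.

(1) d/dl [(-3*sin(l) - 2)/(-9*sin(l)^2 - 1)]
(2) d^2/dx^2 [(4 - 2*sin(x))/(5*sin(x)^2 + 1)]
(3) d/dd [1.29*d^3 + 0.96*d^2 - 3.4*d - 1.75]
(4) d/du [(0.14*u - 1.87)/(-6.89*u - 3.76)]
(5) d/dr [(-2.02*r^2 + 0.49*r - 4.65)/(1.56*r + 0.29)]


(1) = 3*(-9*sin(l)^2 - 12*sin(l) + 1)*cos(l)/(9*sin(l)^2 + 1)^2
(2) = 2*(225*sin(x)^5 - 200*sin(x)^4 + 340*sin(x)^2 - 154*sin(x) + 165*sin(3*x)/2 - 25*sin(5*x)/2 - 20)/(5*sin(x)^2 + 1)^3
(3) = 3.87*d^2 + 1.92*d - 3.4
(4) = (-92.399723*u - 50.424232)/(6.89*u + 3.76)^3
(5) = (-3.1512*r^2 - 1.1716*r + 7.3961)/(2.4336*r^2 + 0.9048*r + 0.0841)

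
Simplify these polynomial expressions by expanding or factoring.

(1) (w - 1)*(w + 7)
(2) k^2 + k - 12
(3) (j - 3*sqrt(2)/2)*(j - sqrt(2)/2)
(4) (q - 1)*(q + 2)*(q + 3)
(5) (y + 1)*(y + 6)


(1) = w^2 + 6*w - 7
(2) = (k - 3)*(k + 4)
(3) = j^2 - 2*sqrt(2)*j + 3/2
(4) = q^3 + 4*q^2 + q - 6
(5) = y^2 + 7*y + 6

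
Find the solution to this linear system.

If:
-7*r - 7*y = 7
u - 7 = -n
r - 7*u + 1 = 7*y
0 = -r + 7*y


Then:
n = 48/7
r = -7/8
u = 1/7
y = -1/8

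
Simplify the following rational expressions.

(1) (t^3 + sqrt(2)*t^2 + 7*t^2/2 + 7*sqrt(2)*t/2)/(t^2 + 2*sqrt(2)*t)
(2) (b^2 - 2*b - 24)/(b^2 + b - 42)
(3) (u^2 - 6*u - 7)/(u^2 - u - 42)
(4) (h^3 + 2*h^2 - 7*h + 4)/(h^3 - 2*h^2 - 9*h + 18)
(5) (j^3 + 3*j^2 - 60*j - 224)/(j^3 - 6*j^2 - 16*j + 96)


(1) = (2*t^2 + t*(2*sqrt(2) + 7) + 7*sqrt(2))/(2*t + 4*sqrt(2))
(2) = (b + 4)/(b + 7)
(3) = (u + 1)/(u + 6)
(4) = (h^3 + 2*h^2 - 7*h + 4)/(h^3 - 2*h^2 - 9*h + 18)
(5) = (j^2 - j - 56)/(j^2 - 10*j + 24)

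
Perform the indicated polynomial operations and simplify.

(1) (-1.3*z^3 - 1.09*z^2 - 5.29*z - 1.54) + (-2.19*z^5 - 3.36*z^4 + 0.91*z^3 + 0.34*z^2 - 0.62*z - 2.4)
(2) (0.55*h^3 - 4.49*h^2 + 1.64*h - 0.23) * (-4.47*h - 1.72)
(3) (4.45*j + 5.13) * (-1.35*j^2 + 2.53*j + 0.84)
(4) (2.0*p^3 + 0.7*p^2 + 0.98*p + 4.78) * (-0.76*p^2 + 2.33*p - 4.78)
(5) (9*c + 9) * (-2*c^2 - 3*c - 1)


(1) = -2.19*z^5 - 3.36*z^4 - 0.39*z^3 - 0.75*z^2 - 5.91*z - 3.94
(2) = -2.4585*h^4 + 19.1243*h^3 + 0.392*h^2 - 1.7927*h + 0.3956
(3) = -6.0075*j^3 + 4.333*j^2 + 16.7169*j + 4.3092
(4) = -1.52*p^5 + 4.128*p^4 - 8.6738*p^3 - 4.6954*p^2 + 6.453*p - 22.8484
(5) = -18*c^3 - 45*c^2 - 36*c - 9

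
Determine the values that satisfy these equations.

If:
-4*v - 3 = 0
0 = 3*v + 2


Then:
No Solution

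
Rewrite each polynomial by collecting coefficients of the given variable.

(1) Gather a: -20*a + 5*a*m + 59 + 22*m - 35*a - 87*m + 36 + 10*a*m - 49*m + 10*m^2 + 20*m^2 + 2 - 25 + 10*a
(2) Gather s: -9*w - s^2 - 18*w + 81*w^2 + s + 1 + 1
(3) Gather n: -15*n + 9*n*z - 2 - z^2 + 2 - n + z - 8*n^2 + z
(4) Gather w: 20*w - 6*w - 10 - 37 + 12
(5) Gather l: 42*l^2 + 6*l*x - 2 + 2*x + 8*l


(1) = a*(15*m - 45) + 30*m^2 - 114*m + 72
(2) = -s^2 + s + 81*w^2 - 27*w + 2
(3) = -8*n^2 + n*(9*z - 16) - z^2 + 2*z
(4) = 14*w - 35
(5) = 42*l^2 + l*(6*x + 8) + 2*x - 2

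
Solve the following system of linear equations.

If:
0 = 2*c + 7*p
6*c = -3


Then:
c = -1/2
p = 1/7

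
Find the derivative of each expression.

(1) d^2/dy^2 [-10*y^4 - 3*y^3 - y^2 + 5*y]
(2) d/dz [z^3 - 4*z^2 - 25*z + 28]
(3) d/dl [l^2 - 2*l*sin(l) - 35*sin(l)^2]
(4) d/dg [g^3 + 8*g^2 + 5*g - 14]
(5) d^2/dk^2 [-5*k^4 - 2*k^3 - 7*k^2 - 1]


(1) = -120*y^2 - 18*y - 2
(2) = 3*z^2 - 8*z - 25
(3) = -2*l*cos(l) + 2*l - 2*sin(l) - 35*sin(2*l)
(4) = 3*g^2 + 16*g + 5
(5) = -60*k^2 - 12*k - 14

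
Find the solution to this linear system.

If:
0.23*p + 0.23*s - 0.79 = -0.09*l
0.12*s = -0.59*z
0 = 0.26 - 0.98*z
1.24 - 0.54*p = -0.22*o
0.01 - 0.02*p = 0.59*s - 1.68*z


Then:
l = -144.46
o = 144.74
p = 61.27
s = -1.30
z = 0.27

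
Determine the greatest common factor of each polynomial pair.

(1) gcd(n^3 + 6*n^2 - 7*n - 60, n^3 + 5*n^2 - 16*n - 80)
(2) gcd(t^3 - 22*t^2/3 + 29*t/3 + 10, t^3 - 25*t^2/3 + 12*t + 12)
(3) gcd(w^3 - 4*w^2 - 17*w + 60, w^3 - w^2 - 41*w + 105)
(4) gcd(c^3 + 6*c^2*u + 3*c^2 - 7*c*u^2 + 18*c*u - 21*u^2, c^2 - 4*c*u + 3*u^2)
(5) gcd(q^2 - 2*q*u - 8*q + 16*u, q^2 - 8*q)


(1) = gcd((n - 3)*(n + 4)*(n + 5), (n - 4)*(n + 4)*(n + 5)) = n^2 + 9*n + 20
(2) = t^2 - 7*t/3 - 2
(3) = w^2 - 8*w + 15
(4) = -c + u
(5) = q - 8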